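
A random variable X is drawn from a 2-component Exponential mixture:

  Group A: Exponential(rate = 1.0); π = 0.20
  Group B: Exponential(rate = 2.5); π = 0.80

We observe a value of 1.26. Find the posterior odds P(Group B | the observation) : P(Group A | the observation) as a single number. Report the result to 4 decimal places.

The posterior odds equal the prior odds times the likelihood ratio: (w_i/w_j)·(f_i(x)/f_j(x)).
Exponential densities:
  L_A = 1.0·e^(−1.0·1.26) = 1.0·e^(−1.2600) = 0.283654
  L_B = 2.5·e^(−2.5·1.26) = 2.5·e^(−3.1500) = 0.10713
Odds = (0.80/0.20) × (0.10713/0.283654) = 4 × 0.37768 ≈ 1.5107

1.5107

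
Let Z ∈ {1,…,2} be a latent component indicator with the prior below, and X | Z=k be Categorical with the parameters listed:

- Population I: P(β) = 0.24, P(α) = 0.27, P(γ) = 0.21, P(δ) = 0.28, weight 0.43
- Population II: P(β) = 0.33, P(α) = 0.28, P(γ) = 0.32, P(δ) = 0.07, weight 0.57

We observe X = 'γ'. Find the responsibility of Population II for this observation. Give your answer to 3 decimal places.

Posterior ∝ prior × likelihood, so P(k | x) ∝ P(Z=k) f_k(x); normalise over all components.
Component likelihoods at x = 'γ':
  L_I = 0.21
  L_II = 0.32
Unnormalised posteriors:
  P(Z=I)·L_I = 0.43 × 0.21 = 0.0903
  P(Z=II)·L_II = 0.57 × 0.32 = 0.1824
Evidence: 0.0903 + 0.1824 = 0.2727
Responsibility of Population II: 0.1824 / 0.2727 ≈ 0.669

0.669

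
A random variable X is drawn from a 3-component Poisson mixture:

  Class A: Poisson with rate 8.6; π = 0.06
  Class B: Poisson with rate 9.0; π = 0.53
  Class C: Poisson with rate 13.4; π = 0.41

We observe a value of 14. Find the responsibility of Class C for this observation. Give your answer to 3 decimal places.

By Bayes' theorem, P(k | x) = π_k f_k(x) / Σ_j π_j f_j(x).
Poisson probabilities:
  L_A = 0.0255645
  L_B = 0.0323844
  L_C = 0.104595
Multiply by the mixture weights:
  π_A·L_A = 0.06 × 0.0255645 = 0.00153387
  π_B·L_B = 0.53 × 0.0323844 = 0.0171638
  π_C·L_C = 0.41 × 0.104595 = 0.0428841
Sum: 0.00153387 + 0.0171638 + 0.0428841 = 0.0615818
Responsibility of Class C: 0.0428841 / 0.0615818 ≈ 0.696

0.696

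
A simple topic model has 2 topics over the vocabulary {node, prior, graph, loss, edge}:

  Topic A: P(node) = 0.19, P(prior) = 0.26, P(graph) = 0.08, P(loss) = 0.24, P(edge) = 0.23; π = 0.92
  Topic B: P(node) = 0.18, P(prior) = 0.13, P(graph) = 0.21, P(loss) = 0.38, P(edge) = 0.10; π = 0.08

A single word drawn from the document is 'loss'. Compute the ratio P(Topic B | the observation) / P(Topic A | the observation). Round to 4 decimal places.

0.1377

The posterior odds equal the prior odds times the likelihood ratio: (π_i/π_j)·(f_i(x)/f_j(x)).
Component likelihoods at x = 'loss':
  p_A = 0.24
  p_B = 0.38
Odds = (0.08/0.92) × (0.38/0.24) = 0.0869565 × 1.58333 ≈ 0.1377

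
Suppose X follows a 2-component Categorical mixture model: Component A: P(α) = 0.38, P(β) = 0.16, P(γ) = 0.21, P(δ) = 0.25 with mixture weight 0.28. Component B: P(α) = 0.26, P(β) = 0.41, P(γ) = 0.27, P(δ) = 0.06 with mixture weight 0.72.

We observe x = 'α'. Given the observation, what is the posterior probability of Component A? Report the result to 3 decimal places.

0.362

The responsibility of component k is π_k f_k(x) divided by Σ_j π_j f_j(x).
Component likelihoods at x = 'α':
  f_A = 0.38
  f_B = 0.26
Multiply by the mixture weights:
  π_A·f_A = 0.28 × 0.38 = 0.1064
  π_B·f_B = 0.72 × 0.26 = 0.1872
Marginal: 0.1064 + 0.1872 = 0.2936
So the posterior for Component A is 0.1064 / 0.2936 ≈ 0.362.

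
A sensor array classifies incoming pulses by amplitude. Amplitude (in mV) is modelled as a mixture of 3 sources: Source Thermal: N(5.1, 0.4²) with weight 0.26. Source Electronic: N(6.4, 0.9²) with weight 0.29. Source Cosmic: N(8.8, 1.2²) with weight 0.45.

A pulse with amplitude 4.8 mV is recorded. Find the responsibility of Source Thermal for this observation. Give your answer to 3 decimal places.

0.879

Apply Bayes' rule: the posterior for each component is proportional to its prior times its likelihood at x.
Normal densities:
  p_Thermal = 0.752844
  p_Electronic = 0.0912799
  p_Cosmic = 0.00128523
Multiply by the mixture weights:
  π_Thermal·p_Thermal = 0.26 × 0.752844 = 0.195739
  π_Electronic·p_Electronic = 0.29 × 0.0912799 = 0.0264712
  π_Cosmic·p_Cosmic = 0.45 × 0.00128523 = 0.000578355
Evidence: 0.195739 + 0.0264712 + 0.000578355 = 0.222789
Responsibility of Source Thermal: 0.195739 / 0.222789 ≈ 0.879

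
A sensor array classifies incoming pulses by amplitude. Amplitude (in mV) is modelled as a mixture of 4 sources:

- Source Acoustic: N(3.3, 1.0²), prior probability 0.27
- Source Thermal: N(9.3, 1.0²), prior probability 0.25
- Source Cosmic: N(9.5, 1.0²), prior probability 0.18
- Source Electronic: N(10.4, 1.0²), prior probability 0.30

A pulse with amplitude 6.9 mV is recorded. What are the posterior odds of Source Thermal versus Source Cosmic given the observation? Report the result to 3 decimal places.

2.290

The posterior odds equal the prior odds times the likelihood ratio: (π_i/π_j)·(f_i(x)/f_j(x)).
Evaluate each component's likelihood at the observed value:
  L_Acoustic = (1/(1.0·√(2π)))·exp(−(6.9−3.3)²/(2·1.0²)) = 0.398942·exp(-6.48000) = 0.000611902
  L_Thermal = (1/(1.0·√(2π)))·exp(−(6.9−9.3)²/(2·1.0²)) = 0.398942·exp(-2.88000) = 0.0223945
  L_Cosmic = (1/(1.0·√(2π)))·exp(−(6.9−9.5)²/(2·1.0²)) = 0.398942·exp(-3.38000) = 0.013583
  L_Electronic = (1/(1.0·√(2π)))·exp(−(6.9−10.4)²/(2·1.0²)) = 0.398942·exp(-6.12500) = 0.000872683
Posterior odds = (π_Thermal·L_Thermal) / (π_Cosmic·L_Cosmic) = (0.25·0.0223945) / (0.18·0.013583) = 0.00559863 / 0.00244493 ≈ 2.290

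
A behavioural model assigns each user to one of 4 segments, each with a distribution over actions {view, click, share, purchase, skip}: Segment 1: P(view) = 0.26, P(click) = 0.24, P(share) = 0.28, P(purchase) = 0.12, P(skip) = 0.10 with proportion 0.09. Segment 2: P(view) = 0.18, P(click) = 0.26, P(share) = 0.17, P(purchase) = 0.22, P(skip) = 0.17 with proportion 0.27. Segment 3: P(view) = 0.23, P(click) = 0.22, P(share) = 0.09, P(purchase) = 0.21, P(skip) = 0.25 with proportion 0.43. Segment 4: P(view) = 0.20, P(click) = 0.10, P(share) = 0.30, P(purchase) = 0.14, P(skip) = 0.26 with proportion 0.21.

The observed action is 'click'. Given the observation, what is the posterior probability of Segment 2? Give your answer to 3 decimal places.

0.338

The responsibility of component k is w_k f_k(x) divided by Σ_j w_j f_j(x).
Evaluate each component's likelihood at the observed value:
  f_1 = P(click | comp) = 0.24
  f_2 = P(click | comp) = 0.26
  f_3 = P(click | comp) = 0.22
  f_4 = P(click | comp) = 0.10
Multiply by the mixture weights:
  w_1·f_1 = 0.09 × 0.24 = 0.0216
  w_2·f_2 = 0.27 × 0.26 = 0.0702
  w_3·f_3 = 0.43 × 0.22 = 0.0946
  w_4·f_4 = 0.21 × 0.1 = 0.021
Denominator: 0.0216 + 0.0702 + 0.0946 + 0.021 = 0.2074
P(Segment 2 | the observation) = 0.0702 / 0.2074 ≈ 0.338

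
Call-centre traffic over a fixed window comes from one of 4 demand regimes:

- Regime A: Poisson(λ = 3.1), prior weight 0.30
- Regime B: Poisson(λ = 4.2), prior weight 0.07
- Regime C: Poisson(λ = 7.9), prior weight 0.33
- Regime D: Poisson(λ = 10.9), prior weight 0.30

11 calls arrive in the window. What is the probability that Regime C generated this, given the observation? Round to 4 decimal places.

0.3886

P(component k | x) = π_k·f_k(x) / marginal(x), where marginal(x) = Σ_j π_j·f_j(x).
Evaluate each component's likelihood at the observed value:
  p_A = e^(−3.1)·3.1^11/11! = 0.000286754
  p_B = e^(−4.2)·4.2^11/11! = 0.00269494
  p_C = e^(−7.9)·7.9^11/11! = 0.069473
  p_D = e^(−10.9)·10.9^11/11! = 0.119323
Weight by the priors:
  π_A·p_A = 0.30 × 0.000286754 = 8.60263e-05
  π_B·p_B = 0.07 × 0.00269494 = 0.000188646
  π_C·p_C = 0.33 × 0.069473 = 0.0229261
  π_D·p_D = 0.30 × 0.119323 = 0.035797
Evidence: 8.60263e-05 + 0.000188646 + 0.0229261 + 0.035797 = 0.0589978
P(Regime C | x) ≈ 0.3886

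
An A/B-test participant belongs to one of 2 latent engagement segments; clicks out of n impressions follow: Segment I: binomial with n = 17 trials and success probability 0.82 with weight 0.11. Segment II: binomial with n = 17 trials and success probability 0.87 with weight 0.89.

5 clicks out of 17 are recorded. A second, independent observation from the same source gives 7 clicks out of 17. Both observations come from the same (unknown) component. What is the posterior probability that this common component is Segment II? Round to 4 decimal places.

Posterior ∝ prior × likelihood, so P(k | x) ∝ π_k f_k(x); normalise over all components.
Since both observations come from the same component, the likelihood for component k is f_k(x₁)·f_k(x₂).
  f_I = [C(17,5)·0.82^5·0.18^12 = 6188·0.37074·1.15683e-09 = 2.65393e-06] × [0.0001731] = 4.59395e-10
  f_II = [C(17,5)·0.87^5·0.13^12 = 6188·0.498421·2.32981e-11 = 7.18566e-08] × [1.01145e-05] = 7.26792e-13
Weight by the priors:
  π_I·f_I = 0.11 × 4.59395e-10 = 5.05335e-11
  π_II·f_II = 0.89 × 7.26792e-13 = 6.46845e-13
Evidence: 5.05335e-11 + 6.46845e-13 = 5.11803e-11
P(Segment II | x) = 6.46845e-13 / 5.11803e-11 ≈ 0.0126

0.0126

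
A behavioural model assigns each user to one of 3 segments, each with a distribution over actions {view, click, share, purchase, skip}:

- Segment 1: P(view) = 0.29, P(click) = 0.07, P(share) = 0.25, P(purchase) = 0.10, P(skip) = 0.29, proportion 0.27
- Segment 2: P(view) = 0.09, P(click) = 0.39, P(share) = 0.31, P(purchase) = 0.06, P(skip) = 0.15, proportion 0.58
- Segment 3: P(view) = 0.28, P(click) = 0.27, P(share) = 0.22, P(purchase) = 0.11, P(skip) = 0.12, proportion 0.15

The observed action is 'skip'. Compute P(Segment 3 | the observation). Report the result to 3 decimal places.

P(component k | x) = π_k·f_k(x) / marginal(x), where marginal(x) = Σ_j π_j·f_j(x).
Categorical probabilities:
  L_1 = P(skip | comp) = 0.29
  L_2 = P(skip | comp) = 0.15
  L_3 = P(skip | comp) = 0.12
Prior × likelihood for each component:
  π_1·L_1 = 0.27 × 0.29 = 0.0783
  π_2·L_2 = 0.58 × 0.15 = 0.087
  π_3·L_3 = 0.15 × 0.12 = 0.018
Evidence: 0.0783 + 0.087 + 0.018 = 0.1833
P(Segment 3 | the observation) = 0.018 / 0.1833 ≈ 0.098

0.098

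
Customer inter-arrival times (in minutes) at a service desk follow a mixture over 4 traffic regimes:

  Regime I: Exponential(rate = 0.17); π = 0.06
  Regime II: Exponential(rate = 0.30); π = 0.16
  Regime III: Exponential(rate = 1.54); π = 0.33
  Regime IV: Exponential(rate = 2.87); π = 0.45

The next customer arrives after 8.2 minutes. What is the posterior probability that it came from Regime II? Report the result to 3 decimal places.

0.618

The responsibility of component k is π_k f_k(x) divided by Σ_j π_j f_j(x).
Evaluate each component's likelihood at the observed value:
  p_I = 0.17·e^(−0.17·8.2) = 0.17·e^(−1.3940) = 0.0421738
  p_II = 0.30·e^(−0.30·8.2) = 0.30·e^(−2.4600) = 0.0256305
  p_III = 1.54·e^(−1.54·8.2) = 1.54·e^(−12.6280) = 5.04952e-06
  p_IV = 2.87·e^(−2.87·8.2) = 2.87·e^(−23.5340) = 1.72662e-10
Weight by the priors:
  π_I·p_I = 0.06 × 0.0421738 = 0.00253043
  π_II·p_II = 0.16 × 0.0256305 = 0.00410088
  π_III·p_III = 0.33 × 5.04952e-06 = 1.66634e-06
  π_IV·p_IV = 0.45 × 1.72662e-10 = 7.76977e-11
Denominator: 0.00253043 + 0.00410088 + 1.66634e-06 + 7.76977e-11 = 0.00663297
P(Regime II | 8.2 minutes) = 0.00410088 / 0.00663297 ≈ 0.618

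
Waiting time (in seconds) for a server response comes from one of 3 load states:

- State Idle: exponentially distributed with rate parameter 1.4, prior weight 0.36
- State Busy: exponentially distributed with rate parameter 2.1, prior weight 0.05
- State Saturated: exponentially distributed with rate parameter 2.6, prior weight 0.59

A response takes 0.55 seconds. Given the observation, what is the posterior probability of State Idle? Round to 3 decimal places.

P(component k | x) = π_k·f_k(x) / marginal(x), where marginal(x) = Σ_j π_j·f_j(x).
Component likelihoods at x = 0.55 seconds:
  p_Idle = 1.4·e^(−1.4·0.55) = 1.4·e^(−0.7700) = 0.648218
  p_Busy = 2.1·e^(−2.1·0.55) = 2.1·e^(−1.1550) = 0.661621
  p_Saturated = 2.6·e^(−2.6·0.55) = 2.6·e^(−1.4300) = 0.622203
Prior × likelihood for each component:
  π_Idle·p_Idle = 0.36 × 0.648218 = 0.233359
  π_Busy·p_Busy = 0.05 × 0.661621 = 0.033081
  π_Saturated·p_Saturated = 0.59 × 0.622203 = 0.3671
Normaliser: 0.233359 + 0.033081 + 0.3671 = 0.63354
Responsibility of State Idle: 0.233359 / 0.63354 ≈ 0.368

0.368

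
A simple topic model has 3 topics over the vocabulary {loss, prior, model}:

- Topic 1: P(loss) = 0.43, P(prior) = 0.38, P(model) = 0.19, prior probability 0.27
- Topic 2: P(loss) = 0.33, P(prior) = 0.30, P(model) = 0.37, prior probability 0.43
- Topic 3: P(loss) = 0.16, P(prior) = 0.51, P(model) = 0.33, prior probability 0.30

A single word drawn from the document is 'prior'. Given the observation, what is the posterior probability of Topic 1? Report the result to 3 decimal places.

By Bayes' theorem, P(k | x) = π_k f_k(x) / Σ_j π_j f_j(x).
Evaluate each component's likelihood at the observed value:
  L_1 = 0.38
  L_2 = 0.3
  L_3 = 0.51
Prior × likelihood for each component:
  π_1·L_1 = 0.27 × 0.38 = 0.1026
  π_2·L_2 = 0.43 × 0.3 = 0.129
  π_3·L_3 = 0.30 × 0.51 = 0.153
Marginal: 0.1026 + 0.129 + 0.153 = 0.3846
Responsibility of Topic 1: 0.1026 / 0.3846 ≈ 0.267

0.267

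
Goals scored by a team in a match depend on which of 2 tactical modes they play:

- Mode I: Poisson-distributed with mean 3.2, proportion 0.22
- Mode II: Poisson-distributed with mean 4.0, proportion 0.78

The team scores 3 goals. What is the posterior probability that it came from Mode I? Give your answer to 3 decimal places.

By Bayes' theorem, P(k | x) = P(Z=k) f_k(x) / Σ_j P(Z=j) f_j(x).
Poisson probabilities:
  L_I = 0.222616
  L_II = 0.195367
Weight by the priors:
  P(Z=I)·L_I = 0.22 × 0.222616 = 0.0489755
  P(Z=II)·L_II = 0.78 × 0.195367 = 0.152386
Sum: 0.0489755 + 0.152386 = 0.201362
Responsibility of Mode I: 0.0489755 / 0.201362 ≈ 0.243

0.243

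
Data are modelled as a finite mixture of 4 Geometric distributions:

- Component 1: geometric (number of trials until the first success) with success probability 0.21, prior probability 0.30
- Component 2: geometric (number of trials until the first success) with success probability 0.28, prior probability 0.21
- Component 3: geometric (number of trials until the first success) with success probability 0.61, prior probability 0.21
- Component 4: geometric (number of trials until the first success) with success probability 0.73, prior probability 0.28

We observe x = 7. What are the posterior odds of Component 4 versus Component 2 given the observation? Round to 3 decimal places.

The posterior odds equal the prior odds times the likelihood ratio: (w_i/w_j)·(f_i(x)/f_j(x)).
Geometric probabilities:
  p_1 = 0.0510484
  p_2 = 0.0390079
  p_3 = 0.00214643
  p_4 = 0.000282817
Odds = (0.28/0.21) × (0.000282817/0.0390079) = 1.33333 × 0.00725024 ≈ 0.010

0.010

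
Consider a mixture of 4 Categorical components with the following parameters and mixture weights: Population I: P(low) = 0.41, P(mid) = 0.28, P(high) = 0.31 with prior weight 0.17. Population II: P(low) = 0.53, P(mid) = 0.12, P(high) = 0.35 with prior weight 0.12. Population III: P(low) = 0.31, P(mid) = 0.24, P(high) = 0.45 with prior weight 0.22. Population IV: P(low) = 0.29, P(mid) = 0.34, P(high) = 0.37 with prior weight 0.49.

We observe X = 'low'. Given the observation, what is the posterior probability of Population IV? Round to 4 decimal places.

Apply Bayes' rule: the posterior for each component is proportional to its prior times its likelihood at x.
Categorical probabilities:
  p_I = 0.41
  p_II = 0.53
  p_III = 0.31
  p_IV = 0.29
Multiply by the mixture weights:
  w_I·p_I = 0.17 × 0.41 = 0.0697
  w_II·p_II = 0.12 × 0.53 = 0.0636
  w_III·p_III = 0.22 × 0.31 = 0.0682
  w_IV·p_IV = 0.49 × 0.29 = 0.1421
Normaliser: 0.0697 + 0.0636 + 0.0682 + 0.1421 = 0.3436
Responsibility of Population IV: 0.1421 / 0.3436 ≈ 0.4136

0.4136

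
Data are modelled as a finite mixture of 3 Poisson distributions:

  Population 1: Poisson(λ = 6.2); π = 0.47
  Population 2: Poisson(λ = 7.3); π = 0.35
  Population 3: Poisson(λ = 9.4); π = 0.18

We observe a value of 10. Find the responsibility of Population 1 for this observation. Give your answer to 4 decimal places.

0.3057

Posterior ∝ prior × likelihood, so P(k | x) ∝ P(Z=k) f_k(x); normalise over all components.
Component likelihoods at x = 10:
  p_1 = e^(−6.2)·6.2^10/10! = 0.0469384
  p_2 = e^(−7.3)·7.3^10/10! = 0.0800048
  p_3 = e^(−9.4)·9.4^10/10! = 0.122786
Unnormalised posteriors:
  P(Z=1)·p_1 = 0.47 × 0.0469384 = 0.022061
  P(Z=2)·p_2 = 0.35 × 0.0800048 = 0.0280017
  P(Z=3)·p_3 = 0.18 × 0.122786 = 0.0221014
Denominator: 0.022061 + 0.0280017 + 0.0221014 = 0.0721641
Responsibility of Population 1: 0.022061 / 0.0721641 ≈ 0.3057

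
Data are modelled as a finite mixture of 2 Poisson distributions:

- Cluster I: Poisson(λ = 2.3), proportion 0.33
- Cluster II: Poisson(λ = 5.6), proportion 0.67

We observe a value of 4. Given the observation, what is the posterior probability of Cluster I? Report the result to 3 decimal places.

The responsibility of component k is P(Z=k) f_k(x) divided by Σ_j P(Z=j) f_j(x).
Component likelihoods at x = 4:
  p_I = 0.116902
  p_II = 0.151528
Weight by the priors:
  P(Z=I)·p_I = 0.33 × 0.116902 = 0.0385777
  P(Z=II)·p_II = 0.67 × 0.151528 = 0.101523
Normaliser: 0.0385777 + 0.101523 = 0.140101
P(Cluster I | 4) ≈ 0.275

0.275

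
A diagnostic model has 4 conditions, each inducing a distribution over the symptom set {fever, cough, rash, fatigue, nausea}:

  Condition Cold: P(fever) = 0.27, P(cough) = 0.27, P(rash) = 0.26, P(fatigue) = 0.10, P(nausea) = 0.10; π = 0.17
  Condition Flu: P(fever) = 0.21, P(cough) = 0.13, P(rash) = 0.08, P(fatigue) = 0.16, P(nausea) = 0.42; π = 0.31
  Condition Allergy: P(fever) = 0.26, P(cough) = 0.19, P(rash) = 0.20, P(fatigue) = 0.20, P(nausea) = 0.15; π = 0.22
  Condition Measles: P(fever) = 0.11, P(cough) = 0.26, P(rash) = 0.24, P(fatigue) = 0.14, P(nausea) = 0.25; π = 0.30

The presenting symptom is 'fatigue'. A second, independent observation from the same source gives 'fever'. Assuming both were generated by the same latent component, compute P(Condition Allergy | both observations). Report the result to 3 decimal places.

P(component k | x) = π_k·f_k(x) / marginal(x), where marginal(x) = Σ_j π_j·f_j(x).
Since both observations come from the same component, the likelihood for component k is f_k(x₁)·f_k(x₂).
  p_Cold = [P(fatigue | comp) = 0.10] × [0.27] = 0.027
  p_Flu = [P(fatigue | comp) = 0.16] × [0.21] = 0.0336
  p_Allergy = [P(fatigue | comp) = 0.20] × [0.26] = 0.052
  p_Measles = [P(fatigue | comp) = 0.14] × [0.11] = 0.0154
Prior × likelihood for each component:
  π_Cold·p_Cold = 0.17 × 0.027 = 0.00459
  π_Flu·p_Flu = 0.31 × 0.0336 = 0.010416
  π_Allergy·p_Allergy = 0.22 × 0.052 = 0.01144
  π_Measles·p_Measles = 0.30 × 0.0154 = 0.00462
Marginal: 0.00459 + 0.010416 + 0.01144 + 0.00462 = 0.031066
P(Condition Allergy | data) ≈ 0.368

0.368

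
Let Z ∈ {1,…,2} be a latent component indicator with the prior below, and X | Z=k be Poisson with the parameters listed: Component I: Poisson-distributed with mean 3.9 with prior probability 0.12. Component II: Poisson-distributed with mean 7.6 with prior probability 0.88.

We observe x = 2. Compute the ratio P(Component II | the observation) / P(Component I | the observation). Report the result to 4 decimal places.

0.6885

The posterior odds equal the prior odds times the likelihood ratio: (π_i/π_j)·(f_i(x)/f_j(x)).
Evaluate each component's likelihood at the observed value:
  f_I = 0.15394
  f_II = 0.014453
Posterior odds = (π_II·f_II) / (π_I·f_I) = (0.88·0.014453) / (0.12·0.15394) = 0.0127187 / 0.0184728 ≈ 0.6885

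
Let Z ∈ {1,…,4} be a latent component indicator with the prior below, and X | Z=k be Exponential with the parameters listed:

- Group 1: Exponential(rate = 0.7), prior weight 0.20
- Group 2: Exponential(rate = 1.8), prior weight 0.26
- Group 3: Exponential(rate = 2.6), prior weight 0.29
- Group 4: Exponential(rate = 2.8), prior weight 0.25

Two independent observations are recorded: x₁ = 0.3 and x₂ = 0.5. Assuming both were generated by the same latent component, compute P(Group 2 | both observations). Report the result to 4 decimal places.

The responsibility of component k is P(Z=k) f_k(x) divided by Σ_j P(Z=j) f_j(x).
Since both observations come from the same component, the likelihood for component k is f_k(x₁)·f_k(x₂).
  f_1 = [0.7·e^(−0.7·0.3) = 0.7·e^(−0.2100) = 0.567409] × [0.493282] = 0.279892
  f_2 = [1.8·e^(−1.8·0.3) = 1.8·e^(−0.5400) = 1.04895] × [0.731825] = 0.767646
  f_3 = [2.6·e^(−2.6·0.3) = 2.6·e^(−0.7800) = 1.19186] × [0.708583] = 0.844528
  f_4 = [2.8·e^(−2.8·0.3) = 2.8·e^(−0.8400) = 1.20879] × [0.690471] = 0.834635
Unnormalised posteriors:
  P(Z=1)·f_1 = 0.20 × 0.279892 = 0.0559785
  P(Z=2)·f_2 = 0.26 × 0.767646 = 0.199588
  P(Z=3)·f_3 = 0.29 × 0.844528 = 0.244913
  P(Z=4)·f_4 = 0.25 × 0.834635 = 0.208659
Sum: 0.0559785 + 0.199588 + 0.244913 + 0.208659 = 0.709138
Responsibility of Group 2: 0.199588 / 0.709138 ≈ 0.2815

0.2815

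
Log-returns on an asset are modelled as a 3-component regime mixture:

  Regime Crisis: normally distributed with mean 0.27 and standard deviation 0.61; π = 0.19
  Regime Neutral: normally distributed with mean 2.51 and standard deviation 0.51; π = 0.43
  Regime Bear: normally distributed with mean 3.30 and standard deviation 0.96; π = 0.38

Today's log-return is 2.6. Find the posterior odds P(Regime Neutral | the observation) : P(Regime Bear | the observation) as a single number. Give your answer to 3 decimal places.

2.736

Posterior odds = (P(Z=i) f_i(x)) / (P(Z=j) f_j(x)); the normalising sum cancels.
Component likelihoods at x = 2.6:
  f_Crisis = 0.000444043
  f_Neutral = 0.770154
  f_Bear = 0.318556
Odds = (0.43/0.38) × (0.770154/0.318556) = 1.13158 × 2.41764 ≈ 2.736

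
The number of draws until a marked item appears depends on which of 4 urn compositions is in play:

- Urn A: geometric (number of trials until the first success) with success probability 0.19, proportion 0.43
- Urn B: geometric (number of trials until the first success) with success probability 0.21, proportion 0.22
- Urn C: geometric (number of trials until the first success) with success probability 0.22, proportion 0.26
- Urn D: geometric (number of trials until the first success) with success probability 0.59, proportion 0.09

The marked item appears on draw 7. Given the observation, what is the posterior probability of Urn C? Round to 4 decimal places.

0.2715

Posterior ∝ prior × likelihood, so P(k | x) ∝ π_k f_k(x); normalise over all components.
Component likelihoods at x = 7:
  p_A = 0.0536616
  p_B = 0.0510484
  p_C = 0.0495439
  p_D = 0.00280256
Prior × likelihood for each component:
  π_A·p_A = 0.43 × 0.0536616 = 0.0230745
  π_B·p_B = 0.22 × 0.0510484 = 0.0112306
  π_C·p_C = 0.26 × 0.0495439 = 0.0128814
  π_D·p_D = 0.09 × 0.00280256 = 0.000252231
Denominator: 0.0230745 + 0.0112306 + 0.0128814 + 0.000252231 = 0.0474388
P(Urn C | the observation) ≈ 0.2715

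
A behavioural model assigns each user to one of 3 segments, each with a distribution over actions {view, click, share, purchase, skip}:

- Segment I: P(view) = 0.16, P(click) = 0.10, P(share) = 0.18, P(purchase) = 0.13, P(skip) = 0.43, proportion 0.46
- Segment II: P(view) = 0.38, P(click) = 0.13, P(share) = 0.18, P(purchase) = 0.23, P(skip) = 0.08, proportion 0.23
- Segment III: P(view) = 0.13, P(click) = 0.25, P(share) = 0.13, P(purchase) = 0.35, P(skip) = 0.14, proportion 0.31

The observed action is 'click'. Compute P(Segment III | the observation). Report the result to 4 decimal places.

Apply Bayes' rule: the posterior for each component is proportional to its prior times its likelihood at x.
Categorical probabilities:
  f_I = 0.1
  f_II = 0.13
  f_III = 0.25
Unnormalised posteriors:
  π_I·f_I = 0.46 × 0.1 = 0.046
  π_II·f_II = 0.23 × 0.13 = 0.0299
  π_III·f_III = 0.31 × 0.25 = 0.0775
Denominator: 0.046 + 0.0299 + 0.0775 = 0.1534
Responsibility of Segment III: 0.0775 / 0.1534 ≈ 0.5052

0.5052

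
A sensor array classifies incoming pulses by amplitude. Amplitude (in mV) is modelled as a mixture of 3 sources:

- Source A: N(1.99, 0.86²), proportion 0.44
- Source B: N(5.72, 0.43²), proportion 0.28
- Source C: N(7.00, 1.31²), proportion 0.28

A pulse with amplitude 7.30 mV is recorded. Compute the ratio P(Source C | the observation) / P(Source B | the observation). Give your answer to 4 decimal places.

273.2690

The posterior odds equal the prior odds times the likelihood ratio: (w_i/w_j)·(f_i(x)/f_j(x)).
Evaluate each component's likelihood at the observed value:
  L_A = (1/(0.86·√(2π)))·exp(−(7.30−1.99)²/(2·0.86²)) = 0.463886·exp(-19.06172) = 2.44349e-09
  L_B = (1/(0.43·√(2π)))·exp(−(7.30−5.72)²/(2·0.43²)) = 0.927773·exp(-6.75068) = 0.00108558
  L_C = (1/(1.31·√(2π)))·exp(−(7.30−7.00)²/(2·1.31²)) = 0.304536·exp(-0.02622) = 0.296654
0.0830632 / 0.000303961 ≈ 273.2690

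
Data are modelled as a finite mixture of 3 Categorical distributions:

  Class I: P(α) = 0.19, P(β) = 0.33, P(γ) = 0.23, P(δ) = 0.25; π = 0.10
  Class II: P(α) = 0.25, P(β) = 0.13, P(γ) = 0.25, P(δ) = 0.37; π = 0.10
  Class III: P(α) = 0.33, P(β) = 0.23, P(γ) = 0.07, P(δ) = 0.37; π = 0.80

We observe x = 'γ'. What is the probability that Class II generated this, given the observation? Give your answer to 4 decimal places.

The responsibility of component k is w_k f_k(x) divided by Σ_j w_j f_j(x).
Component likelihoods at x = 'γ':
  L_I = 0.23
  L_II = 0.25
  L_III = 0.07
Unnormalised posteriors:
  w_I·L_I = 0.10 × 0.23 = 0.023
  w_II·L_II = 0.10 × 0.25 = 0.025
  w_III·L_III = 0.80 × 0.07 = 0.056
Evidence: 0.023 + 0.025 + 0.056 = 0.104
Responsibility of Class II: 0.025 / 0.104 ≈ 0.2404

0.2404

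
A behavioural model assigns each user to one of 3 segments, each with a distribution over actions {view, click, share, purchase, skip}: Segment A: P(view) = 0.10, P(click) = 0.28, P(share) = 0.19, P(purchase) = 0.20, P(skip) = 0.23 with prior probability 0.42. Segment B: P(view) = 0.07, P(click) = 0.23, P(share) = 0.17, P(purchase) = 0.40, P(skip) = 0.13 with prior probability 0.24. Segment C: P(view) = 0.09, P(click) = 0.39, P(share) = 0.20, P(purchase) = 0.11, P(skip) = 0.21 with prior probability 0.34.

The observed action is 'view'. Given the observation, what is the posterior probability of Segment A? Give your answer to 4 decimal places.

Posterior ∝ prior × likelihood, so P(k | x) ∝ π_k f_k(x); normalise over all components.
Categorical probabilities:
  L_A = P(view | comp) = 0.10
  L_B = P(view | comp) = 0.07
  L_C = P(view | comp) = 0.09
Prior × likelihood for each component:
  π_A·L_A = 0.42 × 0.1 = 0.042
  π_B·L_B = 0.24 × 0.07 = 0.0168
  π_C·L_C = 0.34 × 0.09 = 0.0306
Marginal: 0.042 + 0.0168 + 0.0306 = 0.0894
So the posterior for Segment A is 0.042 / 0.0894 ≈ 0.4698.

0.4698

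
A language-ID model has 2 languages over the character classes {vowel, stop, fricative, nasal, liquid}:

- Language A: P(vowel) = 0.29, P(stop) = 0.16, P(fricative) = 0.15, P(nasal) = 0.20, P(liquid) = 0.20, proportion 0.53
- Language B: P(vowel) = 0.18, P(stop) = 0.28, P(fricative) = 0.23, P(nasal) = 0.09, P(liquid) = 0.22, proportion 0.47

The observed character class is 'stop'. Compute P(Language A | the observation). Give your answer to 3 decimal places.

0.392

Apply Bayes' rule: the posterior for each component is proportional to its prior times its likelihood at x.
Categorical probabilities:
  f_A = P(stop | comp) = 0.16
  f_B = P(stop | comp) = 0.28
Prior × likelihood for each component:
  π_A·f_A = 0.53 × 0.16 = 0.0848
  π_B·f_B = 0.47 × 0.28 = 0.1316
Marginal: 0.0848 + 0.1316 = 0.2164
P(Language A | 'stop') = 0.0848 / 0.2164 ≈ 0.392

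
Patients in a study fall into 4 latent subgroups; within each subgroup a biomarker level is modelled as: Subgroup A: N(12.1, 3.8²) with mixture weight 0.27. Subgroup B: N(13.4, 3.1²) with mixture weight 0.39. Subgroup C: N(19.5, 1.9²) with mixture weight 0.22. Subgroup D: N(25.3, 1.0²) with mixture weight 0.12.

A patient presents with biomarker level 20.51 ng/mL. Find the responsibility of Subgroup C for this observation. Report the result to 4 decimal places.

0.8686

Apply Bayes' rule: the posterior for each component is proportional to its prior times its likelihood at x.
Evaluate each component's likelihood at the observed value:
  L_A = 0.00906827
  L_B = 0.00927416
  L_C = 0.182304
  L_D = 4.15587e-06
Prior × likelihood for each component:
  w_A·L_A = 0.27 × 0.00906827 = 0.00244843
  w_B·L_B = 0.39 × 0.00927416 = 0.00361692
  w_C·L_C = 0.22 × 0.182304 = 0.0401068
  w_D·L_D = 0.12 × 4.15587e-06 = 4.98705e-07
Denominator: 0.00244843 + 0.00361692 + 0.0401068 + 4.98705e-07 = 0.0461727
P(Subgroup C | x) = 0.0401068 / 0.0461727 ≈ 0.8686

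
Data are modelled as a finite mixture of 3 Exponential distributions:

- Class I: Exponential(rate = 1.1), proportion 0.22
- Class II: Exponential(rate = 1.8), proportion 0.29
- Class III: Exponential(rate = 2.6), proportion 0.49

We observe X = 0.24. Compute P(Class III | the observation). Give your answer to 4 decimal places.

0.5654

Posterior ∝ prior × likelihood, so P(k | x) ∝ π_k f_k(x); normalise over all components.
Evaluate each component's likelihood at the observed value:
  f_I = 0.844771
  f_II = 1.16858
  f_III = 1.39307
Prior × likelihood for each component:
  π_I·f_I = 0.22 × 0.844771 = 0.18585
  π_II·f_II = 0.29 × 1.16858 = 0.338887
  π_III·f_III = 0.49 × 1.39307 = 0.682605
Evidence: 0.18585 + 0.338887 + 0.682605 = 1.20734
Responsibility of Class III: 0.682605 / 1.20734 ≈ 0.5654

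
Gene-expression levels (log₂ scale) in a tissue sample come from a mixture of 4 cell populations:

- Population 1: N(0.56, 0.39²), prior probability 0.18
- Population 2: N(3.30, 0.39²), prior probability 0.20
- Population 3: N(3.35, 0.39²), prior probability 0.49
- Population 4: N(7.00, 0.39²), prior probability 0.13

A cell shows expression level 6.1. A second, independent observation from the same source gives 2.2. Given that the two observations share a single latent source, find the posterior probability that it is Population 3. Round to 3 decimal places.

The responsibility of component k is π_k f_k(x) divided by Σ_j π_j f_j(x).
Since both observations come from the same component, the likelihood for component k is f_k(x₁)·f_k(x₂).
  f_1 = [1.55828e-44] × [0.000147914] = 2.3049e-48
  f_2 = [6.5612e-12] × [0.0191591] = 1.25707e-13
  f_3 = [1.63365e-11] × [0.0132362] = 2.16233e-13
  f_4 = [0.0713576] × [1.30778e-33] = 9.33202e-35
Prior × likelihood for each component:
  π_1·f_1 = 0.18 × 2.3049e-48 = 4.14883e-49
  π_2·f_2 = 0.20 × 1.25707e-13 = 2.51414e-14
  π_3·f_3 = 0.49 × 2.16233e-13 = 1.05954e-13
  π_4·f_4 = 0.13 × 9.33202e-35 = 1.21316e-35
Sum: 4.14883e-49 + 2.51414e-14 + 1.05954e-13 + 1.21316e-35 = 1.31096e-13
P(Population 3 | x) ≈ 0.808

0.808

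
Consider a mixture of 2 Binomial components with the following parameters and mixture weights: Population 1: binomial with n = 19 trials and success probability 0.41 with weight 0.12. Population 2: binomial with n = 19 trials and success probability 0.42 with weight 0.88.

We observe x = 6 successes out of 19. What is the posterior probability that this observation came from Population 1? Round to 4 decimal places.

0.1284

The responsibility of component k is π_k f_k(x) divided by Σ_j π_j f_j(x).
Component likelihoods at x = 6 successes out of 19:
  L_1 = 0.135289
  L_2 = 0.125182
Multiply by the mixture weights:
  π_1·L_1 = 0.12 × 0.135289 = 0.0162346
  π_2·L_2 = 0.88 × 0.125182 = 0.11016
Marginal: 0.0162346 + 0.11016 = 0.126395
P(Population 1 | data) = 0.0162346 / 0.126395 ≈ 0.1284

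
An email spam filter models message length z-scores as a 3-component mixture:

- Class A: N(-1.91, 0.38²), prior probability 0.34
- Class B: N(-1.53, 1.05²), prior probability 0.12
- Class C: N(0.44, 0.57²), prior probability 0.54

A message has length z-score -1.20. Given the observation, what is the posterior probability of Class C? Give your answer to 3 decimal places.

0.054

Apply Bayes' rule: the posterior for each component is proportional to its prior times its likelihood at x.
Evaluate each component's likelihood at the observed value:
  L_A = 0.183259
  L_B = 0.361636
  L_C = 0.0111542
Weight by the priors:
  w_A·L_A = 0.34 × 0.183259 = 0.0623082
  w_B·L_B = 0.12 × 0.361636 = 0.0433963
  w_C·L_C = 0.54 × 0.0111542 = 0.00602327
Sum: 0.0623082 + 0.0433963 + 0.00602327 = 0.111728
Responsibility of Class C: 0.00602327 / 0.111728 ≈ 0.054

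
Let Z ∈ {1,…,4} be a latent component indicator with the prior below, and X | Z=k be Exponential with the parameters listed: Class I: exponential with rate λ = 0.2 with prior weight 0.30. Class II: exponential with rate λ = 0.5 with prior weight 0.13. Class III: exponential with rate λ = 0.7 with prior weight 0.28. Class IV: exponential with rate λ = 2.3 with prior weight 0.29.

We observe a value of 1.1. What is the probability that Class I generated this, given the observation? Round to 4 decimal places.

0.2098

Posterior ∝ prior × likelihood, so P(k | x) ∝ P(Z=k) f_k(x); normalise over all components.
Component likelihoods at x = 1.1:
  L_I = 0.2·e^(−0.2·1.1) = 0.2·e^(−0.2200) = 0.160504
  L_II = 0.5·e^(−0.5·1.1) = 0.5·e^(−0.5500) = 0.288475
  L_III = 0.7·e^(−0.7·1.1) = 0.7·e^(−0.7700) = 0.324109
  L_IV = 2.3·e^(−2.3·1.1) = 2.3·e^(−2.5300) = 0.183216
Prior × likelihood for each component:
  P(Z=I)·L_I = 0.30 × 0.160504 = 0.0481511
  P(Z=II)·L_II = 0.13 × 0.288475 = 0.0375017
  P(Z=III)·L_III = 0.28 × 0.324109 = 0.0907506
  P(Z=IV)·L_IV = 0.29 × 0.183216 = 0.0531326
Marginal: 0.0481511 + 0.0375017 + 0.0907506 + 0.0531326 = 0.229536
Responsibility of Class I: 0.0481511 / 0.229536 ≈ 0.2098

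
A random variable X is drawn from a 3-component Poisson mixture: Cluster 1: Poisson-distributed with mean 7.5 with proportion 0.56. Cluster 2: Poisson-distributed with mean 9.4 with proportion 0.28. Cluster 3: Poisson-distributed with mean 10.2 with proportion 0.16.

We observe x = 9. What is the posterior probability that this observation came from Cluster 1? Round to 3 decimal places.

Apply Bayes' rule: the posterior for each component is proportional to its prior times its likelihood at x.
Component likelihoods at x = 9:
  L_1 = e^(−7.5)·7.5^9/9! = 0.11444
  L_2 = e^(−9.4)·9.4^9/9! = 0.130623
  L_3 = e^(−10.2)·10.2^9/9! = 0.122415
Prior × likelihood for each component:
  w_1·L_1 = 0.56 × 0.11444 = 0.0640867
  w_2·L_2 = 0.28 × 0.130623 = 0.0365744
  w_3·L_3 = 0.16 × 0.122415 = 0.0195864
Evidence: 0.0640867 + 0.0365744 + 0.0195864 = 0.120248
So the posterior for Cluster 1 is 0.0640867 / 0.120248 ≈ 0.533.

0.533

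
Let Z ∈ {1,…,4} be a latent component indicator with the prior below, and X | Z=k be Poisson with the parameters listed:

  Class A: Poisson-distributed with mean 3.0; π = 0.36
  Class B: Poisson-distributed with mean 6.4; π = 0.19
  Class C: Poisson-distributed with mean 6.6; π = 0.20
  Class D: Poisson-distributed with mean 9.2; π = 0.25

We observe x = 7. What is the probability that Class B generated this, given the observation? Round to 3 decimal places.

P(component k | x) = π_k·f_k(x) / marginal(x), where marginal(x) = Σ_j π_j·f_j(x).
Evaluate each component's likelihood at the observed value:
  p_A = 0.021604
  p_B = 0.144992
  p_C = 0.147243
  p_D = 0.111834
Multiply by the mixture weights:
  π_A·p_A = 0.36 × 0.021604 = 0.00777745
  π_B·p_B = 0.19 × 0.144992 = 0.0275485
  π_C·p_C = 0.20 × 0.147243 = 0.0294485
  π_D·p_D = 0.25 × 0.111834 = 0.0279586
Evidence: 0.00777745 + 0.0275485 + 0.0294485 + 0.0279586 = 0.0927331
P(Class B | x) ≈ 0.297

0.297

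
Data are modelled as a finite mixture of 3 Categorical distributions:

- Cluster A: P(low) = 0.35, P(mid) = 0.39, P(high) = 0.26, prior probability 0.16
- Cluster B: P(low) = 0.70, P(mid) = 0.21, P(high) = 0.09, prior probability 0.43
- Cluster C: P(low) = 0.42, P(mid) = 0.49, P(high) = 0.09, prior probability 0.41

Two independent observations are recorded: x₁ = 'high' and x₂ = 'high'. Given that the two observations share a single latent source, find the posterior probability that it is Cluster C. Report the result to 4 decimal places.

By Bayes' theorem, P(k | x) = π_k f_k(x) / Σ_j π_j f_j(x).
Since both observations come from the same component, the likelihood for component k is f_k(x₁)·f_k(x₂).
  p_A = [0.26] × [0.26] = 0.0676
  p_B = [0.09] × [0.09] = 0.0081
  p_C = [0.09] × [0.09] = 0.0081
Unnormalised posteriors:
  π_A·p_A = 0.16 × 0.0676 = 0.010816
  π_B·p_B = 0.43 × 0.0081 = 0.003483
  π_C·p_C = 0.41 × 0.0081 = 0.003321
Denominator: 0.010816 + 0.003483 + 0.003321 = 0.01762
P(Cluster C | data) ≈ 0.1885

0.1885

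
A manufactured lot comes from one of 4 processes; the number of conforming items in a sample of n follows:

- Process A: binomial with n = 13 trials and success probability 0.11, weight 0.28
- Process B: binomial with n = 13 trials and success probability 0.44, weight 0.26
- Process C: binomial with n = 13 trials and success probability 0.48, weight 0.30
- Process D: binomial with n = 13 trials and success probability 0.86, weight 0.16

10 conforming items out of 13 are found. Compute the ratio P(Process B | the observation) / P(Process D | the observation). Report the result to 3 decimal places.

0.128

Only the two components matter; the odds are (w_i f_i(x)) / (w_j f_j(x)).
Component likelihoods at x = 10 conforming items out of 13:
  f_A = C(13,10)·0.11^10·0.89^3 = 286·2.59374e-10·0.704969 = 5.22953e-08
  f_B = C(13,10)·0.44^10·0.56^3 = 286·0.000271974·0.175616 = 0.0136602
  f_C = C(13,10)·0.48^10·0.52^3 = 286·0.000649251·0.140608 = 0.0261089
  f_D = C(13,10)·0.86^10·0.14^3 = 286·0.221302·0.002744 = 0.173674
0.00355165 / 0.0277878 ≈ 0.128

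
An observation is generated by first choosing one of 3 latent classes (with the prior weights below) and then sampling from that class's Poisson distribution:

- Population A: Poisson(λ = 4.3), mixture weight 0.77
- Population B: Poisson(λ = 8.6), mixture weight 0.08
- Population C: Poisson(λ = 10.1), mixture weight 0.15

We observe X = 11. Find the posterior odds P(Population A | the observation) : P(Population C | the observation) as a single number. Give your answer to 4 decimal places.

0.1412

Posterior odds = (π_i f_i(x)) / (π_j f_j(x)); the normalising sum cancels.
Component likelihoods at x = 11:
  p_A = e^(−4.3)·4.3^11/11! = 0.00315886
  p_B = e^(−8.6)·8.6^11/11! = 0.0877798
  p_C = e^(−10.1)·10.1^11/11! = 0.114817
Odds = (0.77/0.15) × (0.00315886/0.114817) = 5.13333 × 0.0275122 ≈ 0.1412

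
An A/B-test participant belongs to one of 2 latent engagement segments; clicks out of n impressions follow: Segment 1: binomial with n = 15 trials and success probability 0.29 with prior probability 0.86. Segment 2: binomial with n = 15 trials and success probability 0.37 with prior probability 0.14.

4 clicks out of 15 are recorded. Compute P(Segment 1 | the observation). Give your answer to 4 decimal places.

0.8962

Posterior ∝ prior × likelihood, so P(k | x) ∝ w_k f_k(x); normalise over all components.
Component likelihoods at x = 4 clicks out of 15:
  p_1 = 0.223134
  p_2 = 0.15874
Prior × likelihood for each component:
  w_1·p_1 = 0.86 × 0.223134 = 0.191896
  w_2·p_2 = 0.14 × 0.15874 = 0.0222236
Sum: 0.191896 + 0.0222236 = 0.214119
Responsibility of Segment 1: 0.191896 / 0.214119 ≈ 0.8962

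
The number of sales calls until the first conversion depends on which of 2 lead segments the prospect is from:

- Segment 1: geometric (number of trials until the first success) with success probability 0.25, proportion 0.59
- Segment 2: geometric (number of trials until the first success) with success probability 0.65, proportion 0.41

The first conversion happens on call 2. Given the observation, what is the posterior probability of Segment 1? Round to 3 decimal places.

Apply Bayes' rule: the posterior for each component is proportional to its prior times its likelihood at x.
Evaluate each component's likelihood at the observed value:
  f_1 = 0.1875
  f_2 = 0.2275
Prior × likelihood for each component:
  w_1·f_1 = 0.59 × 0.1875 = 0.110625
  w_2·f_2 = 0.41 × 0.2275 = 0.093275
Normaliser: 0.110625 + 0.093275 = 0.2039
P(Segment 1 | 2) ≈ 0.543

0.543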